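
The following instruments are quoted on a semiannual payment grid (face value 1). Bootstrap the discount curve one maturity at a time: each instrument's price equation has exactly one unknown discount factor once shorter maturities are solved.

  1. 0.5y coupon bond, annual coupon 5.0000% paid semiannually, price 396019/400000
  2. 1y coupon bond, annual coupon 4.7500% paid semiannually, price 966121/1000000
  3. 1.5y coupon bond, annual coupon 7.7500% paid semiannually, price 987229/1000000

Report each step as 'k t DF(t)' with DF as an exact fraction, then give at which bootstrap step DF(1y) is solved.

step 1 [0.5y] bond c/2=1/40: DF=(396019/400000 − 1/40·(0))/(1+1/40) = 9659/10000 ≈ 0.965900
step 2 [1y] bond c/2=19/800: DF=(966121/1000000 − 19/800·(0.965900))/(1+19/800) = 9213/10000 ≈ 0.921300
step 3 [1.5y] bond c/2=31/800: DF=(987229/1000000 − 31/800·(0.965900+0.921300))/(1+31/800) = 22/25 ≈ 0.880000

1 1/2 9659/10000
2 1 9213/10000
3 3/2 22/25
DF(1y) is solved at step 2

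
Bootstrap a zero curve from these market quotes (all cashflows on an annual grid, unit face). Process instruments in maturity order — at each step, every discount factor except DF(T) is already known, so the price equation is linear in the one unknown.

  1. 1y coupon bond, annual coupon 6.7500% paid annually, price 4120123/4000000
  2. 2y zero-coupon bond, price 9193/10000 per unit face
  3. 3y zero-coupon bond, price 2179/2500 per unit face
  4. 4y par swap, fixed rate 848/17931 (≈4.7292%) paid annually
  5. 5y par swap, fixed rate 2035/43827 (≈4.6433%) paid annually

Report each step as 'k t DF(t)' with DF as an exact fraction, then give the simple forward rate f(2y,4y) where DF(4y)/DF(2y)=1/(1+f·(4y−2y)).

1 1 9649/10000
2 2 9193/10000
3 3 2179/2500
4 4 519/625
5 5 1593/2000
f(2y,4y) = ((9193/10000)/(519/625) − 1)/(2) = 889/16608 ≈ 5.3528%

step 1 [1y] bond c/1=27/400: DF=(4120123/4000000 − 27/400·(0))/(1+27/400) = 9649/10000 ≈ 0.964900
step 2 [2y] zero: DF = P = 9193/10000 ≈ 0.919300
step 3 [3y] zero: DF = P = 2179/2500 ≈ 0.871600
step 4 [4y] swap r/1=848/17931: DF=(1 − 848/17931·(0.964900+0.919300+0.871600))/(1+848/17931) = 519/625 ≈ 0.830400
step 5 [5y] swap r/1=2035/43827: DF=(1 − 2035/43827·(0.964900+0.919300+0.871600+0.830400))/(1+2035/43827) = 1593/2000 ≈ 0.796500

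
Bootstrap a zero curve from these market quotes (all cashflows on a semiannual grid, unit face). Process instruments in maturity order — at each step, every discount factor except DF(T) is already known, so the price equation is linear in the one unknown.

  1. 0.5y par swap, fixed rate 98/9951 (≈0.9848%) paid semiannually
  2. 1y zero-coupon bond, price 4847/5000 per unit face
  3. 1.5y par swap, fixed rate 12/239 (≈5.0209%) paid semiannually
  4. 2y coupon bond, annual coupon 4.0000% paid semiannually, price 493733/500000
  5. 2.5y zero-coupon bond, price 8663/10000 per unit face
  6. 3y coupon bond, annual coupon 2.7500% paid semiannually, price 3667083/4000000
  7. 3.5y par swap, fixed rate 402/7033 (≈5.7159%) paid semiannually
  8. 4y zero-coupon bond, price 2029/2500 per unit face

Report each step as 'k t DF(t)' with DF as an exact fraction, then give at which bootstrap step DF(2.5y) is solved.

1 1/2 9951/10000
2 1 4847/5000
3 3/2 4637/5000
4 2 4557/5000
5 5/2 8663/10000
6 3 841/1000
7 7/2 8191/10000
8 4 2029/2500
DF(2.5y) is solved at step 5

step 1 [0.5y] swap r/2=49/9951: DF=(1 − 49/9951·(0))/(1+49/9951) = 9951/10000 ≈ 0.995100
step 2 [1y] zero: DF = P = 4847/5000 ≈ 0.969400
step 3 [1.5y] swap r/2=6/239: DF=(1 − 6/239·(0.995100+0.969400))/(1+6/239) = 4637/5000 ≈ 0.927400
step 4 [2y] bond c/2=1/50: DF=(493733/500000 − 1/50·(0.995100+0.969400+0.927400))/(1+1/50) = 4557/5000 ≈ 0.911400
step 5 [2.5y] zero: DF = P = 8663/10000 ≈ 0.866300
step 6 [3y] bond c/2=11/800: DF=(3667083/4000000 − 11/800·(0.995100+0.969400+0.927400+0.911400+0.866300))/(1+11/800) = 841/1000 ≈ 0.841000
step 7 [3.5y] swap r/2=201/7033: DF=(1 − 201/7033·(0.995100+0.969400+0.927400+0.911400+0.866300+0.841000))/(1+201/7033) = 8191/10000 ≈ 0.819100
step 8 [4y] zero: DF = P = 2029/2500 ≈ 0.811600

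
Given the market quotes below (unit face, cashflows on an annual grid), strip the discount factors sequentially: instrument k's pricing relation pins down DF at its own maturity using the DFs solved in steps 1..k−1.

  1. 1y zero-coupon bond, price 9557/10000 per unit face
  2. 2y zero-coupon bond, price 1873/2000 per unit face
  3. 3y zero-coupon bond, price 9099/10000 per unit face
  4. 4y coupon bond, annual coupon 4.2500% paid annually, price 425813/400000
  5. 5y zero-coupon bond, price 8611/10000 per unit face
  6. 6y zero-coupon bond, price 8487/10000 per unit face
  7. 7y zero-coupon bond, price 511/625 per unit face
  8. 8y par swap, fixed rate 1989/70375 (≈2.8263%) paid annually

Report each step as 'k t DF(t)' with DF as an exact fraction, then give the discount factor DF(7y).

step 1 [1y] zero: DF = P = 9557/10000 ≈ 0.955700
step 2 [2y] zero: DF = P = 1873/2000 ≈ 0.936500
step 3 [3y] zero: DF = P = 9099/10000 ≈ 0.909900
step 4 [4y] bond c/1=17/400: DF=(425813/400000 − 17/400·(0.955700+0.936500+0.909900))/(1+17/400) = 9069/10000 ≈ 0.906900
step 5 [5y] zero: DF = P = 8611/10000 ≈ 0.861100
step 6 [6y] zero: DF = P = 8487/10000 ≈ 0.848700
step 7 [7y] zero: DF = P = 511/625 ≈ 0.817600
step 8 [8y] swap r/1=1989/70375: DF=(1 − 1989/70375·(0.955700+0.936500+0.909900+0.906900+0.861100+0.848700+0.817600))/(1+1989/70375) = 8011/10000 ≈ 0.801100

1 1 9557/10000
2 2 1873/2000
3 3 9099/10000
4 4 9069/10000
5 5 8611/10000
6 6 8487/10000
7 7 511/625
8 8 8011/10000
DF(7y) = 511/625 ≈ 0.817600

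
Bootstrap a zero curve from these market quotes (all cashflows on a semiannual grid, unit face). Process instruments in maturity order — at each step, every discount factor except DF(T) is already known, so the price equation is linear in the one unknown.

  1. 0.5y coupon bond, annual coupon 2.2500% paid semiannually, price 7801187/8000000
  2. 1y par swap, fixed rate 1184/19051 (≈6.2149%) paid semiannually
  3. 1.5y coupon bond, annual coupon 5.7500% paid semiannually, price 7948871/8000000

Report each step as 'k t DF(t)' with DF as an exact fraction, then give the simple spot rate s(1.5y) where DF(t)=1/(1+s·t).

1 1/2 9643/10000
2 1 588/625
3 3/2 4563/5000
s(1.5y) = (1/(4563/5000) − 1)/(3/2) = 874/13689 ≈ 6.3847%

step 1 [0.5y] bond c/2=9/800: DF=(7801187/8000000 − 9/800·(0))/(1+9/800) = 9643/10000 ≈ 0.964300
step 2 [1y] swap r/2=592/19051: DF=(1 − 592/19051·(0.964300))/(1+592/19051) = 588/625 ≈ 0.940800
step 3 [1.5y] bond c/2=23/800: DF=(7948871/8000000 − 23/800·(0.964300+0.940800))/(1+23/800) = 4563/5000 ≈ 0.912600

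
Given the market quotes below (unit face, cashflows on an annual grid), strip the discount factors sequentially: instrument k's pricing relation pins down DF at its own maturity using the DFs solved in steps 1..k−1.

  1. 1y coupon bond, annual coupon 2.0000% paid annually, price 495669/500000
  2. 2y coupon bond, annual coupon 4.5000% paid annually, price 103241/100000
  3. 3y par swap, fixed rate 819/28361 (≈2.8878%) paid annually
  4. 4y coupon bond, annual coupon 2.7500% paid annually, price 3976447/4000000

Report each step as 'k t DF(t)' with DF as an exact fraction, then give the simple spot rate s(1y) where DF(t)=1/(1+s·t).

step 1 [1y] bond c/1=1/50: DF=(495669/500000 − 1/50·(0))/(1+1/50) = 9719/10000 ≈ 0.971900
step 2 [2y] bond c/1=9/200: DF=(103241/100000 − 9/200·(0.971900))/(1+9/200) = 9461/10000 ≈ 0.946100
step 3 [3y] swap r/1=819/28361: DF=(1 − 819/28361·(0.971900+0.946100))/(1+819/28361) = 9181/10000 ≈ 0.918100
step 4 [4y] bond c/1=11/400: DF=(3976447/4000000 − 11/400·(0.971900+0.946100+0.918100))/(1+11/400) = 2229/2500 ≈ 0.891600

1 1 9719/10000
2 2 9461/10000
3 3 9181/10000
4 4 2229/2500
s(1y) = (1/(9719/10000) − 1)/(1) = 281/9719 ≈ 2.8912%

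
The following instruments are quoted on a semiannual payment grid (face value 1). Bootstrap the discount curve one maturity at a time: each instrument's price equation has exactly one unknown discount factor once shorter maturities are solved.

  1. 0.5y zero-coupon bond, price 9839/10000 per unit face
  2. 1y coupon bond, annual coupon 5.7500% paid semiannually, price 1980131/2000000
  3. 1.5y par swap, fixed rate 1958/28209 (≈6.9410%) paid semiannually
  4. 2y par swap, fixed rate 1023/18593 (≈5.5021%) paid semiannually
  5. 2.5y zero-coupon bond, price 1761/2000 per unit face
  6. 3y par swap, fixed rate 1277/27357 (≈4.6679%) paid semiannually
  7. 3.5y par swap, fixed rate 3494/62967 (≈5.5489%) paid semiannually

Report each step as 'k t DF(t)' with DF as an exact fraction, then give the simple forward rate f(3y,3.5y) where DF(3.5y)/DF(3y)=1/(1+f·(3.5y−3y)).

1 1/2 9839/10000
2 1 9349/10000
3 3/2 9021/10000
4 2 8977/10000
5 5/2 1761/2000
6 3 8723/10000
7 7/2 8253/10000
f(3y,3.5y) = ((8723/10000)/(8253/10000) − 1)/(1/2) = 940/8253 ≈ 11.3898%

step 1 [0.5y] zero: DF = P = 9839/10000 ≈ 0.983900
step 2 [1y] bond c/2=23/800: DF=(1980131/2000000 − 23/800·(0.983900))/(1+23/800) = 9349/10000 ≈ 0.934900
step 3 [1.5y] swap r/2=979/28209: DF=(1 − 979/28209·(0.983900+0.934900))/(1+979/28209) = 9021/10000 ≈ 0.902100
step 4 [2y] swap r/2=1023/37186: DF=(1 − 1023/37186·(0.983900+0.934900+0.902100))/(1+1023/37186) = 8977/10000 ≈ 0.897700
step 5 [2.5y] zero: DF = P = 1761/2000 ≈ 0.880500
step 6 [3y] swap r/2=1277/54714: DF=(1 − 1277/54714·(0.983900+0.934900+0.902100+0.897700+0.880500))/(1+1277/54714) = 8723/10000 ≈ 0.872300
step 7 [3.5y] swap r/2=1747/62967: DF=(1 − 1747/62967·(0.983900+0.934900+0.902100+0.897700+0.880500+0.872300))/(1+1747/62967) = 8253/10000 ≈ 0.825300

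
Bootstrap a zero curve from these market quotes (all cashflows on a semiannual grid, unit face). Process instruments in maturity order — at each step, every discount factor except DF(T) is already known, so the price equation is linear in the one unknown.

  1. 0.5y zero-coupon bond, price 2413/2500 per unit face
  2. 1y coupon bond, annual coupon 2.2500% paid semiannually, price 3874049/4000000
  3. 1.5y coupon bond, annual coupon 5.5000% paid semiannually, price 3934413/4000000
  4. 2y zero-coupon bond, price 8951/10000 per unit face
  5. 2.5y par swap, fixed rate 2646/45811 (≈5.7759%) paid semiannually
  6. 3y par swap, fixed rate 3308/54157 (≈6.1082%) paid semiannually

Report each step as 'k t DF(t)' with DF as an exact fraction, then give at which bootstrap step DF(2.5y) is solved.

1 1/2 2413/2500
2 1 947/1000
3 3/2 9061/10000
4 2 8951/10000
5 5/2 8677/10000
6 3 4173/5000
DF(2.5y) is solved at step 5

step 1 [0.5y] zero: DF = P = 2413/2500 ≈ 0.965200
step 2 [1y] bond c/2=9/800: DF=(3874049/4000000 − 9/800·(0.965200))/(1+9/800) = 947/1000 ≈ 0.947000
step 3 [1.5y] bond c/2=11/400: DF=(3934413/4000000 − 11/400·(0.965200+0.947000))/(1+11/400) = 9061/10000 ≈ 0.906100
step 4 [2y] zero: DF = P = 8951/10000 ≈ 0.895100
step 5 [2.5y] swap r/2=1323/45811: DF=(1 − 1323/45811·(0.965200+0.947000+0.906100+0.895100))/(1+1323/45811) = 8677/10000 ≈ 0.867700
step 6 [3y] swap r/2=1654/54157: DF=(1 − 1654/54157·(0.965200+0.947000+0.906100+0.895100+0.867700))/(1+1654/54157) = 4173/5000 ≈ 0.834600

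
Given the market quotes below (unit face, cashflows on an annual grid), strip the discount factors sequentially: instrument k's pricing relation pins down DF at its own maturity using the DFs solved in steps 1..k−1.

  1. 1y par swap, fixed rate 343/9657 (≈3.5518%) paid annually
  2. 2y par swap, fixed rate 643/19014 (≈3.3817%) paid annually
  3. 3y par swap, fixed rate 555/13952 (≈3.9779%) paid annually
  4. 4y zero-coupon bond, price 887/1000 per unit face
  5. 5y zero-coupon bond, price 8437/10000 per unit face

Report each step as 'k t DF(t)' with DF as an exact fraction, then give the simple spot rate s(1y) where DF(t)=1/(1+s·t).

1 1 9657/10000
2 2 9357/10000
3 3 889/1000
4 4 887/1000
5 5 8437/10000
s(1y) = (1/(9657/10000) − 1)/(1) = 343/9657 ≈ 3.5518%

step 1 [1y] swap r/1=343/9657: DF=(1 − 343/9657·(0))/(1+343/9657) = 9657/10000 ≈ 0.965700
step 2 [2y] swap r/1=643/19014: DF=(1 − 643/19014·(0.965700))/(1+643/19014) = 9357/10000 ≈ 0.935700
step 3 [3y] swap r/1=555/13952: DF=(1 − 555/13952·(0.965700+0.935700))/(1+555/13952) = 889/1000 ≈ 0.889000
step 4 [4y] zero: DF = P = 887/1000 ≈ 0.887000
step 5 [5y] zero: DF = P = 8437/10000 ≈ 0.843700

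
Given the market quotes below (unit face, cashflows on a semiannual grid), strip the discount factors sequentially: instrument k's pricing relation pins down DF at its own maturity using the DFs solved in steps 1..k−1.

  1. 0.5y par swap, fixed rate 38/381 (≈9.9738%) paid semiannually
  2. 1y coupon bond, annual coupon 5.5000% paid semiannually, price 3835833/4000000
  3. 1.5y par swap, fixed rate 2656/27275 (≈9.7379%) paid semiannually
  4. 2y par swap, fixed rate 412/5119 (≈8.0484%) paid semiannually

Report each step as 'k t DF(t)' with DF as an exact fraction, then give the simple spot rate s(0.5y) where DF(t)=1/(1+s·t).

step 1 [0.5y] swap r/2=19/381: DF=(1 − 19/381·(0))/(1+19/381) = 381/400 ≈ 0.952500
step 2 [1y] bond c/2=11/400: DF=(3835833/4000000 − 11/400·(0.952500))/(1+11/400) = 4539/5000 ≈ 0.907800
step 3 [1.5y] swap r/2=1328/27275: DF=(1 − 1328/27275·(0.952500+0.907800))/(1+1328/27275) = 542/625 ≈ 0.867200
step 4 [2y] swap r/2=206/5119: DF=(1 − 206/5119·(0.952500+0.907800+0.867200))/(1+206/5119) = 4279/5000 ≈ 0.855800

1 1/2 381/400
2 1 4539/5000
3 3/2 542/625
4 2 4279/5000
s(0.5y) = (1/(381/400) − 1)/(1/2) = 38/381 ≈ 9.9738%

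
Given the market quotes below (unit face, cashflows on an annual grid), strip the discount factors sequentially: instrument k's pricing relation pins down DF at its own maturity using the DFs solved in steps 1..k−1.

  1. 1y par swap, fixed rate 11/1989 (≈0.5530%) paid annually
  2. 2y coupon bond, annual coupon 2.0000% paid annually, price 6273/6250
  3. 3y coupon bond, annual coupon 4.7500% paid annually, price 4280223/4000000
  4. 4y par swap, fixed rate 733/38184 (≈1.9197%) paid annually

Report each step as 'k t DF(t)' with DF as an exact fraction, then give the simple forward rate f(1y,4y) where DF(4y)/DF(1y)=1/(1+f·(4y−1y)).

1 1 1989/2000
2 2 1929/2000
3 3 9327/10000
4 4 9267/10000
f(1y,4y) = ((1989/2000)/(9267/10000) − 1)/(3) = 226/9267 ≈ 2.4388%

step 1 [1y] swap r/1=11/1989: DF=(1 − 11/1989·(0))/(1+11/1989) = 1989/2000 ≈ 0.994500
step 2 [2y] bond c/1=1/50: DF=(6273/6250 − 1/50·(0.994500))/(1+1/50) = 1929/2000 ≈ 0.964500
step 3 [3y] bond c/1=19/400: DF=(4280223/4000000 − 19/400·(0.994500+0.964500))/(1+19/400) = 9327/10000 ≈ 0.932700
step 4 [4y] swap r/1=733/38184: DF=(1 − 733/38184·(0.994500+0.964500+0.932700))/(1+733/38184) = 9267/10000 ≈ 0.926700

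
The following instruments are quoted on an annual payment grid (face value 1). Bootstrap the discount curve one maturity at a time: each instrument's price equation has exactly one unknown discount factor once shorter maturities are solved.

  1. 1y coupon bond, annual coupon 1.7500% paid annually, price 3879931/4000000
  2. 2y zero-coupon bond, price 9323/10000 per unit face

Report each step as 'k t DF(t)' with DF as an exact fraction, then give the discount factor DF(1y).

1 1 9533/10000
2 2 9323/10000
DF(1y) = 9533/10000 ≈ 0.953300

step 1 [1y] bond c/1=7/400: DF=(3879931/4000000 − 7/400·(0))/(1+7/400) = 9533/10000 ≈ 0.953300
step 2 [2y] zero: DF = P = 9323/10000 ≈ 0.932300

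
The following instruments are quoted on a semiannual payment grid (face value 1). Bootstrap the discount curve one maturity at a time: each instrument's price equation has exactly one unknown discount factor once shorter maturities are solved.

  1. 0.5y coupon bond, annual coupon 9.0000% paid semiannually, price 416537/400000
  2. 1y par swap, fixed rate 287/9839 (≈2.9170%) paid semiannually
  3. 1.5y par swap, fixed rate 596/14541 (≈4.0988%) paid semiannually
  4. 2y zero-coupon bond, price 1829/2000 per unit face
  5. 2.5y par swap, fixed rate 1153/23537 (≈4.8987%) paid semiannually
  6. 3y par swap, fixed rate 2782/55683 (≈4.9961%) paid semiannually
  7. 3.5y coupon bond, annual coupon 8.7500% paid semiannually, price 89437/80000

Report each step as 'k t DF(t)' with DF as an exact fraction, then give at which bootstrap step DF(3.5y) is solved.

1 1/2 1993/2000
2 1 9713/10000
3 3/2 2351/2500
4 2 1829/2000
5 5/2 8847/10000
6 3 8609/10000
7 7/2 8377/10000
DF(3.5y) is solved at step 7

step 1 [0.5y] bond c/2=9/200: DF=(416537/400000 − 9/200·(0))/(1+9/200) = 1993/2000 ≈ 0.996500
step 2 [1y] swap r/2=287/19678: DF=(1 − 287/19678·(0.996500))/(1+287/19678) = 9713/10000 ≈ 0.971300
step 3 [1.5y] swap r/2=298/14541: DF=(1 − 298/14541·(0.996500+0.971300))/(1+298/14541) = 2351/2500 ≈ 0.940400
step 4 [2y] zero: DF = P = 1829/2000 ≈ 0.914500
step 5 [2.5y] swap r/2=1153/47074: DF=(1 − 1153/47074·(0.996500+0.971300+0.940400+0.914500))/(1+1153/47074) = 8847/10000 ≈ 0.884700
step 6 [3y] swap r/2=1391/55683: DF=(1 − 1391/55683·(0.996500+0.971300+0.940400+0.914500+0.884700))/(1+1391/55683) = 8609/10000 ≈ 0.860900
step 7 [3.5y] bond c/2=7/160: DF=(89437/80000 − 7/160·(0.996500+0.971300+0.940400+0.914500+0.884700+0.860900))/(1+7/160) = 8377/10000 ≈ 0.837700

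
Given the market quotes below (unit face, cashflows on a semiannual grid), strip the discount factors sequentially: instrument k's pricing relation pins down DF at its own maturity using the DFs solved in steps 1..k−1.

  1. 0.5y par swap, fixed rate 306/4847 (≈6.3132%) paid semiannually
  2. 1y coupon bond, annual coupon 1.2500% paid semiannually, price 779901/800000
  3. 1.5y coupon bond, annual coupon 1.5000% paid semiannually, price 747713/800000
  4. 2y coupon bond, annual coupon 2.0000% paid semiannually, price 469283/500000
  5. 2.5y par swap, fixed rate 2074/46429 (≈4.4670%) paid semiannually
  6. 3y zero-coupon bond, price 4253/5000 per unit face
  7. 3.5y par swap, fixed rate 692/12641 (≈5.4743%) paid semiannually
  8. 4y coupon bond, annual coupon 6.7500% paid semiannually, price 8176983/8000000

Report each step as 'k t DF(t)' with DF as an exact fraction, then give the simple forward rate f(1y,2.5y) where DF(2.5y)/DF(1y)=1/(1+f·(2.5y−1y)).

step 1 [0.5y] swap r/2=153/4847: DF=(1 − 153/4847·(0))/(1+153/4847) = 4847/5000 ≈ 0.969400
step 2 [1y] bond c/2=1/160: DF=(779901/800000 − 1/160·(0.969400))/(1+1/160) = 2407/2500 ≈ 0.962800
step 3 [1.5y] bond c/2=3/400: DF=(747713/800000 − 3/400·(0.969400+0.962800))/(1+3/400) = 9133/10000 ≈ 0.913300
step 4 [2y] bond c/2=1/100: DF=(469283/500000 − 1/100·(0.969400+0.962800+0.913300))/(1+1/100) = 9011/10000 ≈ 0.901100
step 5 [2.5y] swap r/2=1037/46429: DF=(1 − 1037/46429·(0.969400+0.962800+0.913300+0.901100))/(1+1037/46429) = 8963/10000 ≈ 0.896300
step 6 [3y] zero: DF = P = 4253/5000 ≈ 0.850600
step 7 [3.5y] swap r/2=346/12641: DF=(1 − 346/12641·(0.969400+0.962800+0.913300+0.901100+0.896300+0.850600))/(1+346/12641) = 827/1000 ≈ 0.827000
step 8 [4y] bond c/2=27/800: DF=(8176983/8000000 − 27/800·(0.969400+0.962800+0.913300+0.901100+0.896300+0.850600+0.827000))/(1+27/800) = 489/625 ≈ 0.782400

1 1/2 4847/5000
2 1 2407/2500
3 3/2 9133/10000
4 2 9011/10000
5 5/2 8963/10000
6 3 4253/5000
7 7/2 827/1000
8 4 489/625
f(1y,2.5y) = ((2407/2500)/(8963/10000) − 1)/(3/2) = 1330/26889 ≈ 4.9463%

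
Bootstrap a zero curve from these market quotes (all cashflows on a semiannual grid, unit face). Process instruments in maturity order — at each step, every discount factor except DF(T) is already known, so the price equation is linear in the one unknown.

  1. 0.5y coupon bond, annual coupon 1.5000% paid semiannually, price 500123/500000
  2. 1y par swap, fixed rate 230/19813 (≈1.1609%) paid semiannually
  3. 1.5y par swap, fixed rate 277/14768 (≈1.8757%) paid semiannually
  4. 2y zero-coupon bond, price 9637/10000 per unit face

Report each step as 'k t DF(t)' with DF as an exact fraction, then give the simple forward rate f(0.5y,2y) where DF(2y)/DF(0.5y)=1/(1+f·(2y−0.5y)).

1 1/2 1241/1250
2 1 1977/2000
3 3/2 9723/10000
4 2 9637/10000
f(0.5y,2y) = ((1241/1250)/(9637/10000) − 1)/(3/2) = 194/9637 ≈ 2.0131%

step 1 [0.5y] bond c/2=3/400: DF=(500123/500000 − 3/400·(0))/(1+3/400) = 1241/1250 ≈ 0.992800
step 2 [1y] swap r/2=115/19813: DF=(1 − 115/19813·(0.992800))/(1+115/19813) = 1977/2000 ≈ 0.988500
step 3 [1.5y] swap r/2=277/29536: DF=(1 − 277/29536·(0.992800+0.988500))/(1+277/29536) = 9723/10000 ≈ 0.972300
step 4 [2y] zero: DF = P = 9637/10000 ≈ 0.963700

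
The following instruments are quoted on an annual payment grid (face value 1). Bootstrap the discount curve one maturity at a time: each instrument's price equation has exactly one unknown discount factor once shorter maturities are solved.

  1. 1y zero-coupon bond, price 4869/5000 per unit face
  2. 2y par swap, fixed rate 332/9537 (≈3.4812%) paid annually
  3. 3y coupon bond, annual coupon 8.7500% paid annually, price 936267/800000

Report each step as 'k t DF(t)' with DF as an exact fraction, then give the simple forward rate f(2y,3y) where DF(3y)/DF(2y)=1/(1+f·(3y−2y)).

1 1 4869/5000
2 2 1167/1250
3 3 9227/10000
f(2y,3y) = ((1167/1250)/(9227/10000) − 1)/(1) = 109/9227 ≈ 1.1813%

step 1 [1y] zero: DF = P = 4869/5000 ≈ 0.973800
step 2 [2y] swap r/1=332/9537: DF=(1 − 332/9537·(0.973800))/(1+332/9537) = 1167/1250 ≈ 0.933600
step 3 [3y] bond c/1=7/80: DF=(936267/800000 − 7/80·(0.973800+0.933600))/(1+7/80) = 9227/10000 ≈ 0.922700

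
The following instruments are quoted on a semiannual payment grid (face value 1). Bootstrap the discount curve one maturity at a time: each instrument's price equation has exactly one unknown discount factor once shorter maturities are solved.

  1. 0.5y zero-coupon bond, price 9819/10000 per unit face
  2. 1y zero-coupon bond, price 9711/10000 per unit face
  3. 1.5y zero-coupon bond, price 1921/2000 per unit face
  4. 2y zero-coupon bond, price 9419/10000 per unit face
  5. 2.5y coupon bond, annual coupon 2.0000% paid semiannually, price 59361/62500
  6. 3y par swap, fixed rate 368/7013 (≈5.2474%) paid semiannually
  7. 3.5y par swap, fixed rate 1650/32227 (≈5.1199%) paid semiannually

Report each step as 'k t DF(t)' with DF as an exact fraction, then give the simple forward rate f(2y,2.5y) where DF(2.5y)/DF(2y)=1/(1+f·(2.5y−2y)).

1 1/2 9819/10000
2 1 9711/10000
3 3/2 1921/2000
4 2 9419/10000
5 5/2 4511/5000
6 3 533/625
7 7/2 167/200
f(2y,2.5y) = ((9419/10000)/(4511/5000) − 1)/(1/2) = 397/4511 ≈ 8.8007%

step 1 [0.5y] zero: DF = P = 9819/10000 ≈ 0.981900
step 2 [1y] zero: DF = P = 9711/10000 ≈ 0.971100
step 3 [1.5y] zero: DF = P = 1921/2000 ≈ 0.960500
step 4 [2y] zero: DF = P = 9419/10000 ≈ 0.941900
step 5 [2.5y] bond c/2=1/100: DF=(59361/62500 − 1/100·(0.981900+0.971100+0.960500+0.941900))/(1+1/100) = 4511/5000 ≈ 0.902200
step 6 [3y] swap r/2=184/7013: DF=(1 − 184/7013·(0.981900+0.971100+0.960500+0.941900+0.902200))/(1+184/7013) = 533/625 ≈ 0.852800
step 7 [3.5y] swap r/2=825/32227: DF=(1 − 825/32227·(0.981900+0.971100+0.960500+0.941900+0.902200+0.852800))/(1+825/32227) = 167/200 ≈ 0.835000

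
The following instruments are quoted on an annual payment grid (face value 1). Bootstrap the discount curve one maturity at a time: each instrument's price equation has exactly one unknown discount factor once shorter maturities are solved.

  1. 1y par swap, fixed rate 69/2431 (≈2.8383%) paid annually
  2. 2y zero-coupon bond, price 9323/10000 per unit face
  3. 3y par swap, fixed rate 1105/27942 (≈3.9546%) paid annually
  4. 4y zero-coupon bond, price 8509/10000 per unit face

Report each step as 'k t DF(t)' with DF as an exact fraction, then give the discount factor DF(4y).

1 1 2431/2500
2 2 9323/10000
3 3 1779/2000
4 4 8509/10000
DF(4y) = 8509/10000 ≈ 0.850900

step 1 [1y] swap r/1=69/2431: DF=(1 − 69/2431·(0))/(1+69/2431) = 2431/2500 ≈ 0.972400
step 2 [2y] zero: DF = P = 9323/10000 ≈ 0.932300
step 3 [3y] swap r/1=1105/27942: DF=(1 − 1105/27942·(0.972400+0.932300))/(1+1105/27942) = 1779/2000 ≈ 0.889500
step 4 [4y] zero: DF = P = 8509/10000 ≈ 0.850900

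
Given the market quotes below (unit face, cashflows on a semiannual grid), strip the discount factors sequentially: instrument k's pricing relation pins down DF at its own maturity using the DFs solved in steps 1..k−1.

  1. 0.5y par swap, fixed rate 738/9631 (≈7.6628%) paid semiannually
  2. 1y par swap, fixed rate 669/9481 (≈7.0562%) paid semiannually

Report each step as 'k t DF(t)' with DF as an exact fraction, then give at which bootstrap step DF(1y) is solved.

1 1/2 9631/10000
2 1 9331/10000
DF(1y) is solved at step 2

step 1 [0.5y] swap r/2=369/9631: DF=(1 − 369/9631·(0))/(1+369/9631) = 9631/10000 ≈ 0.963100
step 2 [1y] swap r/2=669/18962: DF=(1 − 669/18962·(0.963100))/(1+669/18962) = 9331/10000 ≈ 0.933100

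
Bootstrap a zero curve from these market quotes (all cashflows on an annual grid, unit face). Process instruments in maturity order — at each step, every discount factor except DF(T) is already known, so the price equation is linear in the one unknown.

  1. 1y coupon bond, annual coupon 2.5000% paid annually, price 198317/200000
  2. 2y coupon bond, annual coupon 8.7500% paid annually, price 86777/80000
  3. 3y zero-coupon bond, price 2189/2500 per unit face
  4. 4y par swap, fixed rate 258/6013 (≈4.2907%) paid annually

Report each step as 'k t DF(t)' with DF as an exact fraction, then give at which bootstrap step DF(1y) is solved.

step 1 [1y] bond c/1=1/40: DF=(198317/200000 − 1/40·(0))/(1+1/40) = 4837/5000 ≈ 0.967400
step 2 [2y] bond c/1=7/80: DF=(86777/80000 − 7/80·(0.967400))/(1+7/80) = 2299/2500 ≈ 0.919600
step 3 [3y] zero: DF = P = 2189/2500 ≈ 0.875600
step 4 [4y] swap r/1=258/6013: DF=(1 − 258/6013·(0.967400+0.919600+0.875600))/(1+258/6013) = 2113/2500 ≈ 0.845200

1 1 4837/5000
2 2 2299/2500
3 3 2189/2500
4 4 2113/2500
DF(1y) is solved at step 1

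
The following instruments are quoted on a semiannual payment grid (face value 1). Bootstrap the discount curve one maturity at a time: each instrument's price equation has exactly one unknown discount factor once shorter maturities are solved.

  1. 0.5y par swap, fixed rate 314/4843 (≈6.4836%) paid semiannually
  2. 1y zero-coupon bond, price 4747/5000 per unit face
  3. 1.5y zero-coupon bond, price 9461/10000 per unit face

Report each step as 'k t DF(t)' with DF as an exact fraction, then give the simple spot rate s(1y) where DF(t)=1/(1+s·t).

1 1/2 4843/5000
2 1 4747/5000
3 3/2 9461/10000
s(1y) = (1/(4747/5000) − 1)/(1) = 253/4747 ≈ 5.3297%

step 1 [0.5y] swap r/2=157/4843: DF=(1 − 157/4843·(0))/(1+157/4843) = 4843/5000 ≈ 0.968600
step 2 [1y] zero: DF = P = 4747/5000 ≈ 0.949400
step 3 [1.5y] zero: DF = P = 9461/10000 ≈ 0.946100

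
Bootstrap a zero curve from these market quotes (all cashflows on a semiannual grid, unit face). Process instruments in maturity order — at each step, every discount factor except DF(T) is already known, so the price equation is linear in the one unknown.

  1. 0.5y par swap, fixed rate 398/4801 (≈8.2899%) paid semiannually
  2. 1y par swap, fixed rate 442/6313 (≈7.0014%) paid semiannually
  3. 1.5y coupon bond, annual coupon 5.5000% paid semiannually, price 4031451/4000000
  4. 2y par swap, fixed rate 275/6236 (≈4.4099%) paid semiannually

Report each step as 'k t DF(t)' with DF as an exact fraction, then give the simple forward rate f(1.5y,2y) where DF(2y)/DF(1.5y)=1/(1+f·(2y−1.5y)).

1 1/2 4801/5000
2 1 9337/10000
3 3/2 4651/5000
4 2 367/400
f(1.5y,2y) = ((4651/5000)/(367/400) − 1)/(1/2) = 254/9175 ≈ 2.7684%

step 1 [0.5y] swap r/2=199/4801: DF=(1 − 199/4801·(0))/(1+199/4801) = 4801/5000 ≈ 0.960200
step 2 [1y] swap r/2=221/6313: DF=(1 − 221/6313·(0.960200))/(1+221/6313) = 9337/10000 ≈ 0.933700
step 3 [1.5y] bond c/2=11/400: DF=(4031451/4000000 − 11/400·(0.960200+0.933700))/(1+11/400) = 4651/5000 ≈ 0.930200
step 4 [2y] swap r/2=275/12472: DF=(1 − 275/12472·(0.960200+0.933700+0.930200))/(1+275/12472) = 367/400 ≈ 0.917500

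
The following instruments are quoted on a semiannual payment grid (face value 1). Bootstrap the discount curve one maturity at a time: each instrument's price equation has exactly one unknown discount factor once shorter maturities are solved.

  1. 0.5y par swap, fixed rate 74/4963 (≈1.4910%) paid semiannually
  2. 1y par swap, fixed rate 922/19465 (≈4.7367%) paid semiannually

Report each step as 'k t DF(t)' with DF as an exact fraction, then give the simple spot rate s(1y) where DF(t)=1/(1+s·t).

1 1/2 4963/5000
2 1 9539/10000
s(1y) = (1/(9539/10000) − 1)/(1) = 461/9539 ≈ 4.8328%

step 1 [0.5y] swap r/2=37/4963: DF=(1 − 37/4963·(0))/(1+37/4963) = 4963/5000 ≈ 0.992600
step 2 [1y] swap r/2=461/19465: DF=(1 − 461/19465·(0.992600))/(1+461/19465) = 9539/10000 ≈ 0.953900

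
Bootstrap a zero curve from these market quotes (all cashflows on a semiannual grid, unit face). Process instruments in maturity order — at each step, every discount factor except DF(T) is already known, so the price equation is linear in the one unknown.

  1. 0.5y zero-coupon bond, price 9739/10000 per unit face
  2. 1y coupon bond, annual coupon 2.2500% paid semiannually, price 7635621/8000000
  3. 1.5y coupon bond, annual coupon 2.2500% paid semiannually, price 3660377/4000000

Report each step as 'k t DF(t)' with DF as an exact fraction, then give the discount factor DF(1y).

1 1/2 9739/10000
2 1 933/1000
3 3/2 8837/10000
DF(1y) = 933/1000 ≈ 0.933000

step 1 [0.5y] zero: DF = P = 9739/10000 ≈ 0.973900
step 2 [1y] bond c/2=9/800: DF=(7635621/8000000 − 9/800·(0.973900))/(1+9/800) = 933/1000 ≈ 0.933000
step 3 [1.5y] bond c/2=9/800: DF=(3660377/4000000 − 9/800·(0.973900+0.933000))/(1+9/800) = 8837/10000 ≈ 0.883700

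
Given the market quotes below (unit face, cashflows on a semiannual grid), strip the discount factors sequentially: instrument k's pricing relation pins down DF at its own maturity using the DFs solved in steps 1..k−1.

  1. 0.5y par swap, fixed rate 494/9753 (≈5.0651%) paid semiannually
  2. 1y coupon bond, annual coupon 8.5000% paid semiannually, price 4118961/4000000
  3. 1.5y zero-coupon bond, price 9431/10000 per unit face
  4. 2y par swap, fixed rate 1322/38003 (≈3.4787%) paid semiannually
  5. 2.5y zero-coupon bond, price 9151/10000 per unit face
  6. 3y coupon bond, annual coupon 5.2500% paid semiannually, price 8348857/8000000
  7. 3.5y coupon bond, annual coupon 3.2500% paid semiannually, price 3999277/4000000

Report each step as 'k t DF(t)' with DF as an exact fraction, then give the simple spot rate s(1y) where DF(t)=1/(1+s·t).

1 1/2 9753/10000
2 1 237/250
3 3/2 9431/10000
4 2 9339/10000
5 5/2 9151/10000
6 3 8963/10000
7 7/2 8941/10000
s(1y) = (1/(237/250) − 1)/(1) = 13/237 ≈ 5.4852%

step 1 [0.5y] swap r/2=247/9753: DF=(1 − 247/9753·(0))/(1+247/9753) = 9753/10000 ≈ 0.975300
step 2 [1y] bond c/2=17/400: DF=(4118961/4000000 − 17/400·(0.975300))/(1+17/400) = 237/250 ≈ 0.948000
step 3 [1.5y] zero: DF = P = 9431/10000 ≈ 0.943100
step 4 [2y] swap r/2=661/38003: DF=(1 − 661/38003·(0.975300+0.948000+0.943100))/(1+661/38003) = 9339/10000 ≈ 0.933900
step 5 [2.5y] zero: DF = P = 9151/10000 ≈ 0.915100
step 6 [3y] bond c/2=21/800: DF=(8348857/8000000 − 21/800·(0.975300+0.948000+0.943100+0.933900+0.915100))/(1+21/800) = 8963/10000 ≈ 0.896300
step 7 [3.5y] bond c/2=13/800: DF=(3999277/4000000 − 13/800·(0.975300+0.948000+0.943100+0.933900+0.915100+0.896300))/(1+13/800) = 8941/10000 ≈ 0.894100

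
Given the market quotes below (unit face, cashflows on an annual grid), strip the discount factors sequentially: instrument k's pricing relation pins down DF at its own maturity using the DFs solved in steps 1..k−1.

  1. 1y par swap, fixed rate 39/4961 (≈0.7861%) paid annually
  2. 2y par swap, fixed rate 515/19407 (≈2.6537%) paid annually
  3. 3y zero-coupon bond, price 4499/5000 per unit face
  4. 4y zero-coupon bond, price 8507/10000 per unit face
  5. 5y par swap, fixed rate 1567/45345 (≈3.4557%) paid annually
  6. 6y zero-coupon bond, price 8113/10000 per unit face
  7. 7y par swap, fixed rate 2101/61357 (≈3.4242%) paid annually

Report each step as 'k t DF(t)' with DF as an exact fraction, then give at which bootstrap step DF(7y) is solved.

1 1 4961/5000
2 2 1897/2000
3 3 4499/5000
4 4 8507/10000
5 5 8433/10000
6 6 8113/10000
7 7 7899/10000
DF(7y) is solved at step 7

step 1 [1y] swap r/1=39/4961: DF=(1 − 39/4961·(0))/(1+39/4961) = 4961/5000 ≈ 0.992200
step 2 [2y] swap r/1=515/19407: DF=(1 − 515/19407·(0.992200))/(1+515/19407) = 1897/2000 ≈ 0.948500
step 3 [3y] zero: DF = P = 4499/5000 ≈ 0.899800
step 4 [4y] zero: DF = P = 8507/10000 ≈ 0.850700
step 5 [5y] swap r/1=1567/45345: DF=(1 − 1567/45345·(0.992200+0.948500+0.899800+0.850700))/(1+1567/45345) = 8433/10000 ≈ 0.843300
step 6 [6y] zero: DF = P = 8113/10000 ≈ 0.811300
step 7 [7y] swap r/1=2101/61357: DF=(1 − 2101/61357·(0.992200+0.948500+0.899800+0.850700+0.843300+0.811300))/(1+2101/61357) = 7899/10000 ≈ 0.789900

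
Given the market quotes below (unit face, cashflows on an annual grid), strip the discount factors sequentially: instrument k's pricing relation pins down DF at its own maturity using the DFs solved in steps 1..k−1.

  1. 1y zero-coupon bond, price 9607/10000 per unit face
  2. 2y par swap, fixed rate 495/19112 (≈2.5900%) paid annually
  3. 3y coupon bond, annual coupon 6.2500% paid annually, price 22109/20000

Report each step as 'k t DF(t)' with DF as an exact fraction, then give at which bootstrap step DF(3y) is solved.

step 1 [1y] zero: DF = P = 9607/10000 ≈ 0.960700
step 2 [2y] swap r/1=495/19112: DF=(1 − 495/19112·(0.960700))/(1+495/19112) = 1901/2000 ≈ 0.950500
step 3 [3y] bond c/1=1/16: DF=(22109/20000 − 1/16·(0.960700+0.950500))/(1+1/16) = 116/125 ≈ 0.928000

1 1 9607/10000
2 2 1901/2000
3 3 116/125
DF(3y) is solved at step 3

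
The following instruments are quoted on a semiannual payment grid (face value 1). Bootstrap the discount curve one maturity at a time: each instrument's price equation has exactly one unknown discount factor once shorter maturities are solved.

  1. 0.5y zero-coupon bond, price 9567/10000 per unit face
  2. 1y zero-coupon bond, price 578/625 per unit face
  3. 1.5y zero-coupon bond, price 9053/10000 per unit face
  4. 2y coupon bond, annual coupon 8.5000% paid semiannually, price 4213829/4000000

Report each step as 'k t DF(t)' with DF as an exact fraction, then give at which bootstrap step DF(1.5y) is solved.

step 1 [0.5y] zero: DF = P = 9567/10000 ≈ 0.956700
step 2 [1y] zero: DF = P = 578/625 ≈ 0.924800
step 3 [1.5y] zero: DF = P = 9053/10000 ≈ 0.905300
step 4 [2y] bond c/2=17/400: DF=(4213829/4000000 − 17/400·(0.956700+0.924800+0.905300))/(1+17/400) = 8969/10000 ≈ 0.896900

1 1/2 9567/10000
2 1 578/625
3 3/2 9053/10000
4 2 8969/10000
DF(1.5y) is solved at step 3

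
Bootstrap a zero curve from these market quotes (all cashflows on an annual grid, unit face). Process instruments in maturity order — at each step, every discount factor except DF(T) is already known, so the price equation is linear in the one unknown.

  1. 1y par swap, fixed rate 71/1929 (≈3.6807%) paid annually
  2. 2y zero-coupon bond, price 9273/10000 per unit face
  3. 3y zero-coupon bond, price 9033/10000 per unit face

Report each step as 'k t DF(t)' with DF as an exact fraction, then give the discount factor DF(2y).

step 1 [1y] swap r/1=71/1929: DF=(1 − 71/1929·(0))/(1+71/1929) = 1929/2000 ≈ 0.964500
step 2 [2y] zero: DF = P = 9273/10000 ≈ 0.927300
step 3 [3y] zero: DF = P = 9033/10000 ≈ 0.903300

1 1 1929/2000
2 2 9273/10000
3 3 9033/10000
DF(2y) = 9273/10000 ≈ 0.927300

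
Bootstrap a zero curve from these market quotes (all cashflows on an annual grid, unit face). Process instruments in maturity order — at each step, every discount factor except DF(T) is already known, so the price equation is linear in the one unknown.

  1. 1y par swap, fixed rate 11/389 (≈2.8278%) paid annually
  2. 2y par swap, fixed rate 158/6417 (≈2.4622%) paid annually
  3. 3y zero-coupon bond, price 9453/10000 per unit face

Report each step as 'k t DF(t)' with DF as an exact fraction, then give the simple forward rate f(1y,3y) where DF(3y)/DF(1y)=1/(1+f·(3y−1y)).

1 1 389/400
2 2 4763/5000
3 3 9453/10000
f(1y,3y) = ((389/400)/(9453/10000) − 1)/(2) = 136/9453 ≈ 1.4387%

step 1 [1y] swap r/1=11/389: DF=(1 − 11/389·(0))/(1+11/389) = 389/400 ≈ 0.972500
step 2 [2y] swap r/1=158/6417: DF=(1 − 158/6417·(0.972500))/(1+158/6417) = 4763/5000 ≈ 0.952600
step 3 [3y] zero: DF = P = 9453/10000 ≈ 0.945300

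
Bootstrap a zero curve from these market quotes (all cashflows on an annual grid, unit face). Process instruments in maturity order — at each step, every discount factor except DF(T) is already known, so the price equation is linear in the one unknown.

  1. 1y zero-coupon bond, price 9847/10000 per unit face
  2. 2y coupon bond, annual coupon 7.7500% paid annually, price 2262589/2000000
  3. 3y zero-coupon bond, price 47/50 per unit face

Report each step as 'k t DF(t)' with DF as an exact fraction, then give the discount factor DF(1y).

step 1 [1y] zero: DF = P = 9847/10000 ≈ 0.984700
step 2 [2y] bond c/1=31/400: DF=(2262589/2000000 − 31/400·(0.984700))/(1+31/400) = 9791/10000 ≈ 0.979100
step 3 [3y] zero: DF = P = 47/50 ≈ 0.940000

1 1 9847/10000
2 2 9791/10000
3 3 47/50
DF(1y) = 9847/10000 ≈ 0.984700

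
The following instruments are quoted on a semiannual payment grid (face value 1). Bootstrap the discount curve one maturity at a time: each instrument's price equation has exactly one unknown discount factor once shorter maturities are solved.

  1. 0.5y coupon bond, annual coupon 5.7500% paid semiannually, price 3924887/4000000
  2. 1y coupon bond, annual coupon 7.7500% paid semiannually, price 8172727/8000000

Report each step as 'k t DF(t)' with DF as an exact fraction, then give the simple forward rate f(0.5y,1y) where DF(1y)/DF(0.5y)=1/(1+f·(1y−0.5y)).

1 1/2 4769/5000
2 1 9479/10000
f(0.5y,1y) = ((4769/5000)/(9479/10000) − 1)/(1/2) = 118/9479 ≈ 1.2449%

step 1 [0.5y] bond c/2=23/800: DF=(3924887/4000000 − 23/800·(0))/(1+23/800) = 4769/5000 ≈ 0.953800
step 2 [1y] bond c/2=31/800: DF=(8172727/8000000 − 31/800·(0.953800))/(1+31/800) = 9479/10000 ≈ 0.947900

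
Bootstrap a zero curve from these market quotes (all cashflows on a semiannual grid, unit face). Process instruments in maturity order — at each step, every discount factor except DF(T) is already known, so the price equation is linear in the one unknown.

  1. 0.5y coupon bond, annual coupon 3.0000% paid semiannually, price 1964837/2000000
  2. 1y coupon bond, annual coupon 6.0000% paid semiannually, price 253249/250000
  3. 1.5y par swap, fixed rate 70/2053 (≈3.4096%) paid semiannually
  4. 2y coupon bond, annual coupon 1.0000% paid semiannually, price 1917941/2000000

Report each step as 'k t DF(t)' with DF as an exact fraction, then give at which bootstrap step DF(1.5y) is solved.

1 1/2 9679/10000
2 1 9553/10000
3 3/2 951/1000
4 2 9399/10000
DF(1.5y) is solved at step 3

step 1 [0.5y] bond c/2=3/200: DF=(1964837/2000000 − 3/200·(0))/(1+3/200) = 9679/10000 ≈ 0.967900
step 2 [1y] bond c/2=3/100: DF=(253249/250000 − 3/100·(0.967900))/(1+3/100) = 9553/10000 ≈ 0.955300
step 3 [1.5y] swap r/2=35/2053: DF=(1 − 35/2053·(0.967900+0.955300))/(1+35/2053) = 951/1000 ≈ 0.951000
step 4 [2y] bond c/2=1/200: DF=(1917941/2000000 − 1/200·(0.967900+0.955300+0.951000))/(1+1/200) = 9399/10000 ≈ 0.939900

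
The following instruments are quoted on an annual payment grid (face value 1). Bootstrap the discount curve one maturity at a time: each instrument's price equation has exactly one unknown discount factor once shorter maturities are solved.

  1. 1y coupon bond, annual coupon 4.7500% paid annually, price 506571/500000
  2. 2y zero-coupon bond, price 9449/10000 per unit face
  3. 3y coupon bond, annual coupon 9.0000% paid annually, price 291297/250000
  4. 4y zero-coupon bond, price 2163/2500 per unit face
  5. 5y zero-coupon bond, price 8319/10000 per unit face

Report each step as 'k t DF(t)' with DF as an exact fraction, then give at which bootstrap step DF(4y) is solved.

1 1 1209/1250
2 2 9449/10000
3 3 9111/10000
4 4 2163/2500
5 5 8319/10000
DF(4y) is solved at step 4

step 1 [1y] bond c/1=19/400: DF=(506571/500000 − 19/400·(0))/(1+19/400) = 1209/1250 ≈ 0.967200
step 2 [2y] zero: DF = P = 9449/10000 ≈ 0.944900
step 3 [3y] bond c/1=9/100: DF=(291297/250000 − 9/100·(0.967200+0.944900))/(1+9/100) = 9111/10000 ≈ 0.911100
step 4 [4y] zero: DF = P = 2163/2500 ≈ 0.865200
step 5 [5y] zero: DF = P = 8319/10000 ≈ 0.831900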